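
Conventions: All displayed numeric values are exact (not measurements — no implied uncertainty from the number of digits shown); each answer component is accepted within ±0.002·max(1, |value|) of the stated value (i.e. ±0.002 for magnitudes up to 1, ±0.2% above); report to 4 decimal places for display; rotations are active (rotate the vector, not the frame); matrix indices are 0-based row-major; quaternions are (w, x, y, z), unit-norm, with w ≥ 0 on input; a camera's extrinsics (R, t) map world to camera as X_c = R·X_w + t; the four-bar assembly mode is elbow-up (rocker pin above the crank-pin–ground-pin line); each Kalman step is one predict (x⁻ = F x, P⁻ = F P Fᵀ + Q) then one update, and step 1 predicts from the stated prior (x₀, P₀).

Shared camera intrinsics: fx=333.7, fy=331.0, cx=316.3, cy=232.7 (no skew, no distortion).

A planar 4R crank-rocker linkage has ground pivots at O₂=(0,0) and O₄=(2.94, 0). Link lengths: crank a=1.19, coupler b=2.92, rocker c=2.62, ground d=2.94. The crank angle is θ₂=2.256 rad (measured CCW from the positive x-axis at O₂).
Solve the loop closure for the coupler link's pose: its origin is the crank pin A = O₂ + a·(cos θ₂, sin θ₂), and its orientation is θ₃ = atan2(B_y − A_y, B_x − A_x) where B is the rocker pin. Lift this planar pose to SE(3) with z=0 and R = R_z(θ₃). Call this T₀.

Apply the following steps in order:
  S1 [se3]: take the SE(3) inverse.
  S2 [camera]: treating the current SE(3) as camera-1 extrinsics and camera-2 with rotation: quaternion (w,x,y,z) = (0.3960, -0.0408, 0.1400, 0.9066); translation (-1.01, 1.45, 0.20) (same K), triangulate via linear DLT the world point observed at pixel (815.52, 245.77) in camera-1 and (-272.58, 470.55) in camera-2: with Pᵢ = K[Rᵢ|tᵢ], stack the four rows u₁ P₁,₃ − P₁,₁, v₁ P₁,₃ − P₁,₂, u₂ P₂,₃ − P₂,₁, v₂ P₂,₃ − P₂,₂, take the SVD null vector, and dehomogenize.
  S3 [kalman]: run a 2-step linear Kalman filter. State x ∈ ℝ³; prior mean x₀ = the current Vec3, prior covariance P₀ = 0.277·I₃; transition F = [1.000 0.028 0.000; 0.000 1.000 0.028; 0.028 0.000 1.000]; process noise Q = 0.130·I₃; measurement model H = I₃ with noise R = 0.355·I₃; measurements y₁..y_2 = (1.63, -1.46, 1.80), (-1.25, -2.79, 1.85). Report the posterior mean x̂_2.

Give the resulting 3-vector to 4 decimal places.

source (fourbar_fk): coupler pose = R=[0.8713 -0.4908 0.0000; 0.4908 0.8713 0.0000; 0.0000 0.0000 1.0000], t=(-0.7531, 0.9214, 0.0000)
after S1 (invert_se3): R=[0.8713 0.4908 0.0000; -0.4908 0.8713 0.0000; 0.0000 0.0000 1.0000], t=(0.2039, -1.1724, 0.0000)
after S2 (triangulate): (0.8210, 1.8637, 1.2259)
after S3 (kf_track): (0.0601, -1.2535, 1.6712)

result = (0.0601, -1.2535, 1.6712)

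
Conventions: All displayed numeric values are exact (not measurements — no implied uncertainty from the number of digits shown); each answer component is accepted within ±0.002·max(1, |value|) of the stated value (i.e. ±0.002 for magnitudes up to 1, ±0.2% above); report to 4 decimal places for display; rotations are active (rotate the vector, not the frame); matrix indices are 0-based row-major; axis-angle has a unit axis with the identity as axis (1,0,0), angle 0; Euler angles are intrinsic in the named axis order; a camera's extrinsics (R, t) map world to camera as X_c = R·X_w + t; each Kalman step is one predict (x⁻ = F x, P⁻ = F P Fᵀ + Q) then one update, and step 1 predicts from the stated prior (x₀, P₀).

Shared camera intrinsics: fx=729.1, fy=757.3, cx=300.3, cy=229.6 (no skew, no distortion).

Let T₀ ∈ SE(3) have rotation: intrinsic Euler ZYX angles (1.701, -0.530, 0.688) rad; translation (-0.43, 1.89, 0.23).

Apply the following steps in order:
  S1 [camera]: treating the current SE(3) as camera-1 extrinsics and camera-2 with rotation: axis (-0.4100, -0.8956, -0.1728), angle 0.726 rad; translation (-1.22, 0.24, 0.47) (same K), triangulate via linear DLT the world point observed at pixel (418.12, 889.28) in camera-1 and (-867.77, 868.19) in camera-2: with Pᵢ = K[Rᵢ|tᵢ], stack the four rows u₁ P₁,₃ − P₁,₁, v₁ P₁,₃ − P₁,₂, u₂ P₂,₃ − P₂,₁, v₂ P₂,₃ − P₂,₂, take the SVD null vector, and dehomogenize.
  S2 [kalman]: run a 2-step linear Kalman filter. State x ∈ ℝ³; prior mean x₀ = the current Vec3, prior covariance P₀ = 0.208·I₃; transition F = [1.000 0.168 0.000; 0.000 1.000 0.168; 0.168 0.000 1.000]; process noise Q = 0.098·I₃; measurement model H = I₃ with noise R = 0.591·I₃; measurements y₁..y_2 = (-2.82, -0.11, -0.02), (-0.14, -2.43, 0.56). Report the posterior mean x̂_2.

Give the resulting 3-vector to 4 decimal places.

result = (-0.8395, -0.5117, 0.5210)

after S1 (triangulate): (-0.1872, 0.4393, 1.3761)
after S2 (kf_track): (-0.8395, -0.5117, 0.5210)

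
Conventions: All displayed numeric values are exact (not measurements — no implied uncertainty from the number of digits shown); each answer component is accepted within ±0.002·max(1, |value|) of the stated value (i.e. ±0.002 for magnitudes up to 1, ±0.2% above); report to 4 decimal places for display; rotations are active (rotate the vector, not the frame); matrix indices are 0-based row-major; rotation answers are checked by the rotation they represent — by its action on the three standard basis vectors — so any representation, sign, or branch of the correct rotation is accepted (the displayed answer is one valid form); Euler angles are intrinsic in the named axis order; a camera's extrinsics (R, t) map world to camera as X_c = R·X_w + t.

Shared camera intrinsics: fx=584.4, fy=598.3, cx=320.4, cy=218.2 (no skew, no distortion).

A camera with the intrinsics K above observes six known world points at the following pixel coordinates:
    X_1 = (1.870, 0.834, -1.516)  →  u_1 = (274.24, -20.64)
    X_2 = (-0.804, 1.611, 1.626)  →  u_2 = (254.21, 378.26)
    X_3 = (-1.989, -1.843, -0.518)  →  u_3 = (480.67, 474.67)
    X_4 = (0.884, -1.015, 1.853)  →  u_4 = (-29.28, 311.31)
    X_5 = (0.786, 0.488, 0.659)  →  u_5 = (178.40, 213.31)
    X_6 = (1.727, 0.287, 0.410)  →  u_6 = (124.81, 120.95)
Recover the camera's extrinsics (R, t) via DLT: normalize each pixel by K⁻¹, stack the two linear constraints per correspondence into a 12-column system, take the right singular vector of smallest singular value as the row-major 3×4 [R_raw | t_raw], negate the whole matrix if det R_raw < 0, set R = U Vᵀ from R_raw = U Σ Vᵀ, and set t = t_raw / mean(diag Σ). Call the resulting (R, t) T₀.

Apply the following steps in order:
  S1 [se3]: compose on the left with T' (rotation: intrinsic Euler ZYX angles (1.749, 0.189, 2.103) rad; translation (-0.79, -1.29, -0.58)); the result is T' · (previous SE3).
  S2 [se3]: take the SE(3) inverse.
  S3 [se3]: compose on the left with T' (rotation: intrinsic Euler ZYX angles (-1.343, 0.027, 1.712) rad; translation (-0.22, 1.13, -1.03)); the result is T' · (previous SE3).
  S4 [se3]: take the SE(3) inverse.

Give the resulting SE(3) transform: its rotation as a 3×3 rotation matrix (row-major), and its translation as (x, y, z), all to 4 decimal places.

rotation (matrix) = ((-0.6949, -0.0878, 0.7138), (0.2725, 0.8864, 0.3743), (-0.6655, 0.4546, -0.5920)), translation = (4.2975, -2.0179, -4.1552)

source (pnp_recover): camera pose = R=[-0.6605 0.2329 -0.7138; -0.7333 0.0041 0.6799; 0.1613 0.9725 0.1681], t=(-0.5000, 0.0800, 4.9498)
after S1 (compose_se3): R=[-0.0906 0.8025 0.5897; -0.8117 0.2835 -0.5106; -0.5769 -0.5249 0.6258], t=(3.6160, -1.4617, -2.8853)
after S2 (invert_se3): R=[-0.0906 -0.8117 -0.5769; 0.8025 0.2835 -0.5249; 0.5897 -0.5106 0.6258], t=(-2.5234, -4.0023, -1.0731)
after S3 (compose_se3): R=[-0.6949 0.2725 -0.6655; -0.0878 0.8864 0.4546; 0.7138 0.3743 -0.5920], t=(0.7707, 4.0547, -4.7719)
after S4 (invert_se3): R=[-0.6949 -0.0878 0.7138; 0.2725 0.8864 0.3743; -0.6655 0.4546 -0.5920], t=(4.2975, -2.0179, -4.1552)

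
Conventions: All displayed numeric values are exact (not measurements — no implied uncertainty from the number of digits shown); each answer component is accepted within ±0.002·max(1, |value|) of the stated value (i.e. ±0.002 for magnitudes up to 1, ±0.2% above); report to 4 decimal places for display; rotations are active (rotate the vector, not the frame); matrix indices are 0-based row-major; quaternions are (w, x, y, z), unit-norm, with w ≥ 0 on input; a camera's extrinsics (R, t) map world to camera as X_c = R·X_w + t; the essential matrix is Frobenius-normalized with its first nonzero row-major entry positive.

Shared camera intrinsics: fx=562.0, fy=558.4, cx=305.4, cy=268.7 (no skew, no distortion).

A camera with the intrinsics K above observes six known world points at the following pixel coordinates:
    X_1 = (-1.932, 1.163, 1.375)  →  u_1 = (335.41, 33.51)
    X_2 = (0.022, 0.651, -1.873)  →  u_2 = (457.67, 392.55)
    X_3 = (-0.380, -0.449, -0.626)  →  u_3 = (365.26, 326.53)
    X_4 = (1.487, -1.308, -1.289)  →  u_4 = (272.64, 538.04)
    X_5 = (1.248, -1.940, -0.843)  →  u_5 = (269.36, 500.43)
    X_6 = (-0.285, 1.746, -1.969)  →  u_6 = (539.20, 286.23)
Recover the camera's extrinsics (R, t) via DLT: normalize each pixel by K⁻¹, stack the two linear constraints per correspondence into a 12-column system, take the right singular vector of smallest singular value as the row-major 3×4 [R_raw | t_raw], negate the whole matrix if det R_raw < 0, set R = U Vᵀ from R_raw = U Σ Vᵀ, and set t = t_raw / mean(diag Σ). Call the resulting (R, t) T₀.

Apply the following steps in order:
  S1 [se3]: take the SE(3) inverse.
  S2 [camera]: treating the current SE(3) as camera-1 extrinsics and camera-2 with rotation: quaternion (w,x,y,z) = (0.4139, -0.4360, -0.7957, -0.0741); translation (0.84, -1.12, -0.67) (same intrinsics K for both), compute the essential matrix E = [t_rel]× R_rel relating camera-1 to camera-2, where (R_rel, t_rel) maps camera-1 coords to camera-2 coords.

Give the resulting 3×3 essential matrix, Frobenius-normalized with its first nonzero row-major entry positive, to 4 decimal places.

source (pnp_recover): camera pose = R=[-0.7422 -0.0612 -0.6674; 0.5654 -0.5919 -0.5745; -0.3599 -0.8037 0.4739], t=(-0.1401, 0.1605, 5.3114)
after S1 (invert_se3): R=[-0.7422 0.5654 -0.3599; -0.0612 -0.5919 -0.8037; -0.6674 -0.5745 0.4739], t=(1.7169, 4.3551, -2.5184)
after S2 (essential): [0.2696 0.3471 0.4613; 0.6464 -0.1612 -0.1210; 0.0813 -0.2307 -0.2752]

matrix = [0.2696 0.3471 0.4613; 0.6464 -0.1612 -0.1210; 0.0813 -0.2307 -0.2752]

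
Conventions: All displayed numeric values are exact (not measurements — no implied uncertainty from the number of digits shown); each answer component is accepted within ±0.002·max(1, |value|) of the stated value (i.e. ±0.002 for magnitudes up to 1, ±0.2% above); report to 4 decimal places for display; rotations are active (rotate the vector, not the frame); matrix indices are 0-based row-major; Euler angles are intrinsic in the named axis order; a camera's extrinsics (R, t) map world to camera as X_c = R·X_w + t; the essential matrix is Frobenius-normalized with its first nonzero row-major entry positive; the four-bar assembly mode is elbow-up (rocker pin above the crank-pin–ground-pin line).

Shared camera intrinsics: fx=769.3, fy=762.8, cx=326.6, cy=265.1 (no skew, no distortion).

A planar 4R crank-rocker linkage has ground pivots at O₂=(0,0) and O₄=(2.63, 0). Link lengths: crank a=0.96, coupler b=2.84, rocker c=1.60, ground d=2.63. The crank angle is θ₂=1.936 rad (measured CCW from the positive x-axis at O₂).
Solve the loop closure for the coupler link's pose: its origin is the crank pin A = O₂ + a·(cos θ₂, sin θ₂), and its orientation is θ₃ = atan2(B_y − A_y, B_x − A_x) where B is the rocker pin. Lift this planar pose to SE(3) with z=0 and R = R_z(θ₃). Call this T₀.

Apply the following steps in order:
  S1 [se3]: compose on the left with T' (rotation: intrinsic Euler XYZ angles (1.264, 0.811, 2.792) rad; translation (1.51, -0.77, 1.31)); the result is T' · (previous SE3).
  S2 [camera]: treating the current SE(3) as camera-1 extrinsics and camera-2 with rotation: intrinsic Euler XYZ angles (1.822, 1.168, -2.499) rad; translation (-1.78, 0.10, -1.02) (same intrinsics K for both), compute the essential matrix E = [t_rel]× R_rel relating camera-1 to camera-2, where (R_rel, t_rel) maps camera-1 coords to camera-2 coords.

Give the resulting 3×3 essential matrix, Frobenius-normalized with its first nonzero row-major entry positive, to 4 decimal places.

source (fourbar_fk): coupler pose = R=[0.9702 -0.2424 0.0000; 0.2424 0.9702 0.0000; 0.0000 0.0000 1.0000], t=(-0.3429, 0.8967, 0.0000)
after S1 (compose_se3): R=[-0.6850 -0.0720 0.7250; -0.6558 -0.3726 -0.6566; 0.3174 -0.9252 0.2080], t=(1.5203, -1.0495, 0.3917)
after S2 (essential): [0.0806 0.1800 -0.1407; 0.1591 0.6297 0.2429; -0.1587 -0.1628 0.6394]

matrix = [0.0806 0.1800 -0.1407; 0.1591 0.6297 0.2429; -0.1587 -0.1628 0.6394]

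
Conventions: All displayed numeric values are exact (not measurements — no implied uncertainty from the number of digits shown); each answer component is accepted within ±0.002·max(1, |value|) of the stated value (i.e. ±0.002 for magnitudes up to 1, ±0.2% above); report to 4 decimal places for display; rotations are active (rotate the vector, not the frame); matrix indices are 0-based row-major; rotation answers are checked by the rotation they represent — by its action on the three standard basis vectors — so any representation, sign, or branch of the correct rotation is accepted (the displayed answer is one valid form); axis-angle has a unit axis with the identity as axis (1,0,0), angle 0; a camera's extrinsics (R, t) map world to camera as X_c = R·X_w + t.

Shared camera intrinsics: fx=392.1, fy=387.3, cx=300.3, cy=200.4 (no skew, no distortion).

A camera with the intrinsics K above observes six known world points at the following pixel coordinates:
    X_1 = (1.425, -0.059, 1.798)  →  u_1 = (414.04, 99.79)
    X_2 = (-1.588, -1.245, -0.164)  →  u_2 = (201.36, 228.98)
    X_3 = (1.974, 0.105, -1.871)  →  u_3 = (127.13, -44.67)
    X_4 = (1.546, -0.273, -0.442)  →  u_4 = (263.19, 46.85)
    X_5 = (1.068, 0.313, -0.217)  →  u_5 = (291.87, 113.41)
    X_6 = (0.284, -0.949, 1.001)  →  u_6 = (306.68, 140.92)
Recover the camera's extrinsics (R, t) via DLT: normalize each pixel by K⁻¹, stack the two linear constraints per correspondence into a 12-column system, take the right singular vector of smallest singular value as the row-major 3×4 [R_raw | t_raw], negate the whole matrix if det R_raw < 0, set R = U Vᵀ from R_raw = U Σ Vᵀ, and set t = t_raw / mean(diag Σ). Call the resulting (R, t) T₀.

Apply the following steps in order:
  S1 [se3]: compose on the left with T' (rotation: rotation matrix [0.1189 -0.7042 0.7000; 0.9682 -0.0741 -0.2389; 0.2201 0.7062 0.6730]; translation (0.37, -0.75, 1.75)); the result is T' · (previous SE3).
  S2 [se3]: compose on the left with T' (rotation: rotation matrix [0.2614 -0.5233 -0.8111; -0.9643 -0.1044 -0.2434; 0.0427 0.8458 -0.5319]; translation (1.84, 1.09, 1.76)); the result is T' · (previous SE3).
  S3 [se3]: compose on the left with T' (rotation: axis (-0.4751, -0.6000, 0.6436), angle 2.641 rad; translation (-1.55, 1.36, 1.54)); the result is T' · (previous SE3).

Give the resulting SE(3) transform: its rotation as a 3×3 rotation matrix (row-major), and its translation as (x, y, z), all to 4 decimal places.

source (pnp_recover): camera pose = R=[0.3182 0.4578 0.8302; -0.8380 0.5452 0.0206; -0.4432 -0.7023 0.5571], t=(-0.3900, -0.1800, 4.8595)
after S1 (compose_se3): R=[0.3177 -0.8211 0.4742; 0.4761 0.5706 0.6691; -0.8200 0.0132 0.5722], t=(3.8521, -2.2753, 4.8074)
after S2 (compose_se3): R=[0.4990 -0.5239 -0.6903; -0.1564 0.7290 -0.6664; 0.8524 0.4405 0.2818], t=(0.1382, -3.5572, -2.5568)
after S3 (compose_se3): R=[-0.9965 0.0227 -0.0807; 0.0292 -0.8080 -0.5885; -0.0786 -0.5888 0.8045], t=(-0.2132, 3.4636, 5.1452)

rotation (matrix) = ((-0.9965, 0.0227, -0.0807), (0.0292, -0.8080, -0.5885), (-0.0786, -0.5888, 0.8045)), translation = (-0.2132, 3.4636, 5.1452)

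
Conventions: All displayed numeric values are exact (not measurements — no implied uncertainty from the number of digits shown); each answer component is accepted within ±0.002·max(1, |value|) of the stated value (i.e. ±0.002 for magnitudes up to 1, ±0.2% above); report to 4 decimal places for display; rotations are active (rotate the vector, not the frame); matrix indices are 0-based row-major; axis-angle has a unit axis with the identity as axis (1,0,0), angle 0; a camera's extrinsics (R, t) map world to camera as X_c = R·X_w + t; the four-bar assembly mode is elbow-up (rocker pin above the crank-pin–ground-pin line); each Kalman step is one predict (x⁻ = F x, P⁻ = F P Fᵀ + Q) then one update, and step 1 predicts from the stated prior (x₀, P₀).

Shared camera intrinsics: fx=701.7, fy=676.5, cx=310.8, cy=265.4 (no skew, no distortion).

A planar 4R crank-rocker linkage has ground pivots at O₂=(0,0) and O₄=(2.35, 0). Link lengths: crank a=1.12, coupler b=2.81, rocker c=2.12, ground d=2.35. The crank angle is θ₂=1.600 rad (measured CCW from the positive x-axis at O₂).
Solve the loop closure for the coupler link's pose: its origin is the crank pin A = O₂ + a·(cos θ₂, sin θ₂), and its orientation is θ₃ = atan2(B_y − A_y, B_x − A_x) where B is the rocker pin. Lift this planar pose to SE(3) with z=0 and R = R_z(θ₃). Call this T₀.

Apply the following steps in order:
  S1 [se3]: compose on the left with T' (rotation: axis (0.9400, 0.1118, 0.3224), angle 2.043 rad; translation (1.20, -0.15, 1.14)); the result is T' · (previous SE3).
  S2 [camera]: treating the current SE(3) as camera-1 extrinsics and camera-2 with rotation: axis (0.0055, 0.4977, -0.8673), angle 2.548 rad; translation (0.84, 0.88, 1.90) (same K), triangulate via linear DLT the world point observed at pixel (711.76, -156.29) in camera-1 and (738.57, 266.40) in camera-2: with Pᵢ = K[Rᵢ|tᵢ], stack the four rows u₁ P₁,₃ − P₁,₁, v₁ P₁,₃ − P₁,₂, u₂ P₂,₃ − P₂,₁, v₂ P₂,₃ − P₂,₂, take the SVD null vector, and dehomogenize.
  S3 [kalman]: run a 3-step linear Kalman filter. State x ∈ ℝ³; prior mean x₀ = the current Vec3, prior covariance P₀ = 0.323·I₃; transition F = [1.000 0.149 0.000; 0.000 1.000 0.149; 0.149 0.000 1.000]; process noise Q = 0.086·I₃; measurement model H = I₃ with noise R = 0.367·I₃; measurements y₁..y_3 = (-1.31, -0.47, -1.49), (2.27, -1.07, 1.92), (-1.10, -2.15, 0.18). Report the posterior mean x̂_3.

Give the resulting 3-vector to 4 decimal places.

source (fourbar_fk): coupler pose = R=[0.9364 -0.3508 0.0000; 0.3508 0.9364 0.0000; 0.0000 0.0000 1.0000], t=(-0.0327, 1.1195, 0.0000)
after S1 (compose_se3): R=[0.7307 -0.4171 0.5405; 0.2588 -0.5633 -0.7847; 0.6317 0.7132 -0.3037], t=(1.0226, -0.6533, 2.1247)
after S2 (triangulate): (0.1881, 0.5046, 0.7536)
after S3 (kf_track): (-0.1630, -1.1085, 0.3470)

result = (-0.1630, -1.1085, 0.3470)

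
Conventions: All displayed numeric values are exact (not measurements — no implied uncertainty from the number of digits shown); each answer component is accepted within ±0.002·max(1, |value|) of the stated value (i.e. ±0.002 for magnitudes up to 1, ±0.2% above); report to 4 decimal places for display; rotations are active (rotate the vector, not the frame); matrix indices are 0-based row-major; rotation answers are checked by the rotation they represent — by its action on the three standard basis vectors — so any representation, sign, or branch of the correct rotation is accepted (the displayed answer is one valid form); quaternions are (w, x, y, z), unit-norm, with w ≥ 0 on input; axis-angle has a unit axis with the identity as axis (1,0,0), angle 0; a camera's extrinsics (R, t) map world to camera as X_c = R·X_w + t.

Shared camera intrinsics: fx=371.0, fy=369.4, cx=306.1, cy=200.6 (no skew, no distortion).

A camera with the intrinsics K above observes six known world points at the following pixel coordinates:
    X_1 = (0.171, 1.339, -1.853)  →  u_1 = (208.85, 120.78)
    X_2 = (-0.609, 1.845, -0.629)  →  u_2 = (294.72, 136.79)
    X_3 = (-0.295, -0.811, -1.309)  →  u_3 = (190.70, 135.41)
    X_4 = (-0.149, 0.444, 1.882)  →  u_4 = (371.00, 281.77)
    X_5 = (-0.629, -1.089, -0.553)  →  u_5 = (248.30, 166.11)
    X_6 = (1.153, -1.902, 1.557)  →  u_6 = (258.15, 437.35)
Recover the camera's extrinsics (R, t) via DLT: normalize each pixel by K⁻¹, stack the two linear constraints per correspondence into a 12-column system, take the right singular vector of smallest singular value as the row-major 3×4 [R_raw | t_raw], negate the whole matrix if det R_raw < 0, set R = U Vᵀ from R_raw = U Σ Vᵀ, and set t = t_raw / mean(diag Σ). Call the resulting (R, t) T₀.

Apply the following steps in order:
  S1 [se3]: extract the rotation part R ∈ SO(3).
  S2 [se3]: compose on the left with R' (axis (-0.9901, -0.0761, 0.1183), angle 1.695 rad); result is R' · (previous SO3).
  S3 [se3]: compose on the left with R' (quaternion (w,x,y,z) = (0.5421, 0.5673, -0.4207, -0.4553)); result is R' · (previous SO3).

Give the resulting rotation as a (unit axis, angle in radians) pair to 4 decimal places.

rotation (axis_angle) = ((0.7532, 0.3958, 0.5254), 1.8352)

source (pnp_recover): camera pose = R=[-0.6916 0.1641 0.7034; 0.6579 -0.2587 0.7073; 0.2981 0.9519 0.0710], t=(-0.4900, 0.1500, 5.2601)
after S1 (rot_of_se3): [-0.6916 0.1641 0.7034; 0.6579 -0.2587 0.7073; 0.2981 0.9519 0.0710]
after S2 (compose_so3): [-0.7595 -0.0283 0.6499; 0.0728 0.9891 0.1281; -0.6464 0.1446 -0.7492]
after S3 (compose_so3): [0.4542 -0.1310 0.8812; 0.8832 -0.0637 -0.4647; 0.1170 0.9893 0.0868]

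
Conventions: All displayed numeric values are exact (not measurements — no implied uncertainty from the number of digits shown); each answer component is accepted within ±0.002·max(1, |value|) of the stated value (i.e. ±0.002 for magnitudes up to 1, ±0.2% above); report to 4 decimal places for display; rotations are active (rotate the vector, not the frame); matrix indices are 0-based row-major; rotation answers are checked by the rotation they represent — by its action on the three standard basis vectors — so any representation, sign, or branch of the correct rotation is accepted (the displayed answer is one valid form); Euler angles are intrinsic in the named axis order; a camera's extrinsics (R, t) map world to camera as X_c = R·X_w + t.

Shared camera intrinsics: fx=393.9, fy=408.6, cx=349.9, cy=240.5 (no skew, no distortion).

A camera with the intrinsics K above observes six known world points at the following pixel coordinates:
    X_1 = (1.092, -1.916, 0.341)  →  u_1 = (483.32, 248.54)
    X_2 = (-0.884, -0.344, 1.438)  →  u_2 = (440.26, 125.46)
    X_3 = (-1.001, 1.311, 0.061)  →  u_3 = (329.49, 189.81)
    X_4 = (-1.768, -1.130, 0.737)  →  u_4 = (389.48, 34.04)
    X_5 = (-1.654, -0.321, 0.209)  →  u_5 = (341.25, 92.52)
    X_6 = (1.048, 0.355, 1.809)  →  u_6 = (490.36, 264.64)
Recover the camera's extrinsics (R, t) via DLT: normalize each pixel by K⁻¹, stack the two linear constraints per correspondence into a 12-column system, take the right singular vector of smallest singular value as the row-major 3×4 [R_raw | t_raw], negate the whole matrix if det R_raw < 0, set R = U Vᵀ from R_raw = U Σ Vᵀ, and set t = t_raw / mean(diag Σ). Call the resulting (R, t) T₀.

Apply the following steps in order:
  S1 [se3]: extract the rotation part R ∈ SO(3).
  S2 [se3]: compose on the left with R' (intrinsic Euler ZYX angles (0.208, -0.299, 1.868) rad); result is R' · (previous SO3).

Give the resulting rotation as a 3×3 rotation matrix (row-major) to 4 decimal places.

source (pnp_recover): camera pose = R=[0.3036 -0.1785 0.9359; 0.9233 0.2978 -0.2427; -0.2354 0.9378 0.2552], t=(0.1301, -0.2899, 5.2796)
after S1 (rot_of_se3): [0.3036 -0.1785 0.9359; 0.9233 0.2978 -0.2427; -0.2354 0.9378 0.2552]
after S2 (compose_so3): [0.0189 0.0334 0.9993; -0.0423 -0.9985 0.0342; 0.9989 -0.0429 -0.0175]

rotation (matrix) = ((0.0189, 0.0334, 0.9993), (-0.0423, -0.9985, 0.0342), (0.9989, -0.0429, -0.0175))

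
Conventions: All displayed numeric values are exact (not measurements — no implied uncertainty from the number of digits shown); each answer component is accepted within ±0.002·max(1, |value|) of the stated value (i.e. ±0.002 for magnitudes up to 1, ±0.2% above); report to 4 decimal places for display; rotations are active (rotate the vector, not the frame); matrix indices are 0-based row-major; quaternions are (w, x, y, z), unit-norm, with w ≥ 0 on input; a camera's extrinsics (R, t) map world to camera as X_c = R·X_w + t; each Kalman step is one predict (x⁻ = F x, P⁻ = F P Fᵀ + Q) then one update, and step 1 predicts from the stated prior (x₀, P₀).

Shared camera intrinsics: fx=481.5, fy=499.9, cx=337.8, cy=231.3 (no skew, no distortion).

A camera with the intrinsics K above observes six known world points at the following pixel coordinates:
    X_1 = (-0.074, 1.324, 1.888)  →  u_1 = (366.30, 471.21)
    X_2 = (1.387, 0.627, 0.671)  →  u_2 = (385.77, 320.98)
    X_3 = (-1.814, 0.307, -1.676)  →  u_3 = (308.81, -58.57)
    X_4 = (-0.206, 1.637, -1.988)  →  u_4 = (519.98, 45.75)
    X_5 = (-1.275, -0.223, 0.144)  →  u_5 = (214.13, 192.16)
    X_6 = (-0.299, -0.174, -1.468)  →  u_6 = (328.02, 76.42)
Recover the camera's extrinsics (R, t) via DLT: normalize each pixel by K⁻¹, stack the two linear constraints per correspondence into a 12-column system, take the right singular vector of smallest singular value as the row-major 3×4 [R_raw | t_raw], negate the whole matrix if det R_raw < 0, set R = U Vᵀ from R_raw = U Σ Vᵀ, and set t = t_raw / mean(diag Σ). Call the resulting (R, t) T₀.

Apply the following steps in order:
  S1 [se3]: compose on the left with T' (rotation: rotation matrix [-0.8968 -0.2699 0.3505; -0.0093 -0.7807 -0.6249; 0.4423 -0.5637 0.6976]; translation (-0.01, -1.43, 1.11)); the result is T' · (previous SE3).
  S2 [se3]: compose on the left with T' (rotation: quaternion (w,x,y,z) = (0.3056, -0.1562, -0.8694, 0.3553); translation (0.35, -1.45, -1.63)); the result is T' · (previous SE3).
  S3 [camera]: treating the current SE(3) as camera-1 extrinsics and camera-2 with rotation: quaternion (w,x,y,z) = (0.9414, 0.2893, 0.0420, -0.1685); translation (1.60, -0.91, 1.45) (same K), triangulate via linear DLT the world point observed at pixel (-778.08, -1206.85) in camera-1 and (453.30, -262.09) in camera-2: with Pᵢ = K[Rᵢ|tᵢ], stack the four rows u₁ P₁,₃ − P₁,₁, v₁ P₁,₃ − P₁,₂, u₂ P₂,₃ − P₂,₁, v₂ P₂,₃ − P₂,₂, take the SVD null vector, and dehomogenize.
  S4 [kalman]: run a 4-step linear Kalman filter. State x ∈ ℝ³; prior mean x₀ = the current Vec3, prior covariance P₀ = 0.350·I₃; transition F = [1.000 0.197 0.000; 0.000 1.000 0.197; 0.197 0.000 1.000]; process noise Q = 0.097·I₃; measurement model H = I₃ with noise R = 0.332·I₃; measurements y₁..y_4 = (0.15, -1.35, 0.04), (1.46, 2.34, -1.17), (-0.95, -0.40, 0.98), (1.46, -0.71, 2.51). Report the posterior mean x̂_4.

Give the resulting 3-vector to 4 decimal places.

result = (0.6289, -0.0249, 1.2960)

source (pnp_recover): camera pose = R=[0.3903 0.8670 -0.3098; 0.2581 0.2200 0.9407; 0.8838 -0.4472 -0.1379], t=(-0.2900, -0.0700, 5.0400)
after S1 (compose_se3): R=[-0.1099 -0.9936 -0.0244; -0.7574 0.0996 -0.6454; 0.6437 -0.0525 -0.7635], t=(2.0356, -4.5221, 4.5371)
after S2 (compose_se3): R=[-0.3707 0.7987 0.4740; -0.9192 -0.3887 -0.0640; 0.1331 -0.4594 0.8782], t=(-4.3671, -5.9847, -0.0922)
after S3 (triangulate): (-0.6827, -0.9868, 1.7041)
after S4 (kf_track): (0.6289, -0.0249, 1.2960)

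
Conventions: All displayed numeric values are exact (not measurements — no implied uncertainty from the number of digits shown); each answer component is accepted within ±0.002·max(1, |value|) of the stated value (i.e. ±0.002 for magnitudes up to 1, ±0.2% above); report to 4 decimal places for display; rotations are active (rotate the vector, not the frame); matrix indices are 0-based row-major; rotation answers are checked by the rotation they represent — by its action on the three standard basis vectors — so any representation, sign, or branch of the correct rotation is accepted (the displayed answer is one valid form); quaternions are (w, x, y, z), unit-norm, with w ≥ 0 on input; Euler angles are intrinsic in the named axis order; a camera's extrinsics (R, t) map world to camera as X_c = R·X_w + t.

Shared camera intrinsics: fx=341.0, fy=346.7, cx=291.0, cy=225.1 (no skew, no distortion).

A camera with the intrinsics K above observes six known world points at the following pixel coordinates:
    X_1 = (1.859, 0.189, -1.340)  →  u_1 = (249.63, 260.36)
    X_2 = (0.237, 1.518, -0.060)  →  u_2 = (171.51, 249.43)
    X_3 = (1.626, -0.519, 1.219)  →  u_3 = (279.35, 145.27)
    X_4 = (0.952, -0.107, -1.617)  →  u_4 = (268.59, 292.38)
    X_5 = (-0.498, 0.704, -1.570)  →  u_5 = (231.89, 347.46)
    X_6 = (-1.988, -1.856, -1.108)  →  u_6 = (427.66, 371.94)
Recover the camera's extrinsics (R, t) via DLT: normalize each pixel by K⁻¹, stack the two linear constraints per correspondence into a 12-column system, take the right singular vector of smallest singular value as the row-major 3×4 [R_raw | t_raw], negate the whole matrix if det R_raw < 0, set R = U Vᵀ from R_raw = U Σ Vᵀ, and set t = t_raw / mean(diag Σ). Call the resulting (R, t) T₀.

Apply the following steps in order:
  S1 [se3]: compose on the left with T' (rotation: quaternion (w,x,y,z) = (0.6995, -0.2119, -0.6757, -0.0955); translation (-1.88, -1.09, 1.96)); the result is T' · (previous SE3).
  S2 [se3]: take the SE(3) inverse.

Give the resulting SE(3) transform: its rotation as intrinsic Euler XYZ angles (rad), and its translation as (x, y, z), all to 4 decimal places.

source (pnp_recover): camera pose = R=[-0.1973 -0.9803 -0.0108; -0.3998 0.0905 -0.9121; 0.8951 -0.1757 -0.4098], t=(-0.4000, 0.2900, 5.5503)
after S1 (compose_se3): R=[-0.9914 0.1298 -0.0130; -0.0059 -0.1438 -0.9896; -0.1304 -0.9811 0.1433], t=(-6.8082, 1.4695, 1.5001)
after S2 (invert_se3): R=[-0.9914 -0.0059 -0.1304; 0.1298 -0.1438 -0.9811; -0.0130 -0.9896 0.1433], t=(-6.5458, 2.5670, 1.1509)

rotation (euler_xyz) = (1.4258, -0.1307, 3.1357), translation = (-6.5458, 2.5670, 1.1509)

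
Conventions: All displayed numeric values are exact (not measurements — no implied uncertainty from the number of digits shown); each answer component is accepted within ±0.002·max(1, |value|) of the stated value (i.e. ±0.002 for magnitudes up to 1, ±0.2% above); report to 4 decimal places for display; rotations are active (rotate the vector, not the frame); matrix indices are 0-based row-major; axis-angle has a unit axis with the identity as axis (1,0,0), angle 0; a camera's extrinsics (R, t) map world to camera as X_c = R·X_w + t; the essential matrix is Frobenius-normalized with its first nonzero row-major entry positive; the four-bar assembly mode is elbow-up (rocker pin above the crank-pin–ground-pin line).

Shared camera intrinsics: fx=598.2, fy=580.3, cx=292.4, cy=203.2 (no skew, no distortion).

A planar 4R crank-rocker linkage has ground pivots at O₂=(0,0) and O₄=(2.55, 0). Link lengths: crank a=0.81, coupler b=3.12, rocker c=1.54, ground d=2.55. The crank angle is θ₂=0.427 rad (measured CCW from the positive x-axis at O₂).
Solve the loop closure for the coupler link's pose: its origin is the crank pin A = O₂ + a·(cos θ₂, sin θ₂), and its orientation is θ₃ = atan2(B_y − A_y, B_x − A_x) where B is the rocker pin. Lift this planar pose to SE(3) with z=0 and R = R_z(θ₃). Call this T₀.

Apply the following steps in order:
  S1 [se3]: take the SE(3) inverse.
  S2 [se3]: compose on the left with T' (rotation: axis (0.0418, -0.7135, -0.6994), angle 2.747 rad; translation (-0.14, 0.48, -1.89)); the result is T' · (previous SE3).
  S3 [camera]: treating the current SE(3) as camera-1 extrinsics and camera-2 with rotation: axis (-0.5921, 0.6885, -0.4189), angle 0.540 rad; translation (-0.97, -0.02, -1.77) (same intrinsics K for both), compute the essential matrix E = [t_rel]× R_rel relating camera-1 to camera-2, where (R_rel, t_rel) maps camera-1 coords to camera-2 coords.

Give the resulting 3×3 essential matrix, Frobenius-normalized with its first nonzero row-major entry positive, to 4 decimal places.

matrix = [0.1307 0.5194 0.4616; 0.6117 -0.0352 -0.1287; 0.3197 -0.0242 -0.0726]

source (fourbar_fk): coupler pose = R=[0.9842 -0.1772 0.0000; 0.1772 0.9842 0.0000; 0.0000 0.0000 1.0000], t=(0.7373, 0.3355, 0.0000)
after S1 (invert_se3): R=[0.9842 0.1772 0.0000; -0.1772 0.9842 0.0000; 0.0000 0.0000 1.0000], t=(-0.7851, -0.1995, 0.0000)
after S2 (compose_se3): R=[-0.9427 0.0451 -0.3305; -0.3310 -0.0028 0.9436; 0.0417 0.9990 0.0176], t=(0.5399, 0.7250, -2.2558)
after S3 (essential): [0.1307 0.5194 0.4616; 0.6117 -0.0352 -0.1287; 0.3197 -0.0242 -0.0726]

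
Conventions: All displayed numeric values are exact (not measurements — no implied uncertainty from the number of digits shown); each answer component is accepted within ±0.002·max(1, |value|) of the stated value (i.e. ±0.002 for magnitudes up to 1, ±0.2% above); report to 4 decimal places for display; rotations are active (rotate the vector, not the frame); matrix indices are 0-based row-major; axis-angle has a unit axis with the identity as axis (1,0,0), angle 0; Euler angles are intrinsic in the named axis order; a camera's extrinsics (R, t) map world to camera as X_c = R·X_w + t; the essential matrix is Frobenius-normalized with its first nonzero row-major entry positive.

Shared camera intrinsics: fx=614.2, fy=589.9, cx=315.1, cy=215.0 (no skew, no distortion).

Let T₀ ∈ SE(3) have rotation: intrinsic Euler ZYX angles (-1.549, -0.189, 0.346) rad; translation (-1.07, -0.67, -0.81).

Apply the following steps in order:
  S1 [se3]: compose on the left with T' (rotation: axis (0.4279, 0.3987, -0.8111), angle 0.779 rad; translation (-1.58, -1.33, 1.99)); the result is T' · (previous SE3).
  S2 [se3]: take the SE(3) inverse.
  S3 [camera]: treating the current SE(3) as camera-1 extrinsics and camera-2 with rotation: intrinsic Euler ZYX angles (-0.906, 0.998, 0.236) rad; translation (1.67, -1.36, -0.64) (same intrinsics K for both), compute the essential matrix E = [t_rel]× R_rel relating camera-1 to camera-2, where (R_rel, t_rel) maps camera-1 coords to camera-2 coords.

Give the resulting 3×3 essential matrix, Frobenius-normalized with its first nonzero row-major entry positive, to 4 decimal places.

matrix = [0.0787 -0.6444 -0.2705; 0.5677 0.0751 -0.1206; 0.3781 0.1322 -0.0484]

after S1 (compose_se3): R=[-0.5577 0.8300 0.0090; -0.8290 -0.5564 -0.0572; -0.0424 -0.0394 0.9983], t=(-2.9585, -0.9614, 1.5278)
after S2 (invert_se3): R=[-0.5577 -0.8290 -0.0424; 0.8300 -0.5564 -0.0394; 0.0090 -0.0572 0.9983], t=(-2.3821, 1.9808, -1.5535)
after S3 (essential): [0.0787 -0.6444 -0.2705; 0.5677 0.0751 -0.1206; 0.3781 0.1322 -0.0484]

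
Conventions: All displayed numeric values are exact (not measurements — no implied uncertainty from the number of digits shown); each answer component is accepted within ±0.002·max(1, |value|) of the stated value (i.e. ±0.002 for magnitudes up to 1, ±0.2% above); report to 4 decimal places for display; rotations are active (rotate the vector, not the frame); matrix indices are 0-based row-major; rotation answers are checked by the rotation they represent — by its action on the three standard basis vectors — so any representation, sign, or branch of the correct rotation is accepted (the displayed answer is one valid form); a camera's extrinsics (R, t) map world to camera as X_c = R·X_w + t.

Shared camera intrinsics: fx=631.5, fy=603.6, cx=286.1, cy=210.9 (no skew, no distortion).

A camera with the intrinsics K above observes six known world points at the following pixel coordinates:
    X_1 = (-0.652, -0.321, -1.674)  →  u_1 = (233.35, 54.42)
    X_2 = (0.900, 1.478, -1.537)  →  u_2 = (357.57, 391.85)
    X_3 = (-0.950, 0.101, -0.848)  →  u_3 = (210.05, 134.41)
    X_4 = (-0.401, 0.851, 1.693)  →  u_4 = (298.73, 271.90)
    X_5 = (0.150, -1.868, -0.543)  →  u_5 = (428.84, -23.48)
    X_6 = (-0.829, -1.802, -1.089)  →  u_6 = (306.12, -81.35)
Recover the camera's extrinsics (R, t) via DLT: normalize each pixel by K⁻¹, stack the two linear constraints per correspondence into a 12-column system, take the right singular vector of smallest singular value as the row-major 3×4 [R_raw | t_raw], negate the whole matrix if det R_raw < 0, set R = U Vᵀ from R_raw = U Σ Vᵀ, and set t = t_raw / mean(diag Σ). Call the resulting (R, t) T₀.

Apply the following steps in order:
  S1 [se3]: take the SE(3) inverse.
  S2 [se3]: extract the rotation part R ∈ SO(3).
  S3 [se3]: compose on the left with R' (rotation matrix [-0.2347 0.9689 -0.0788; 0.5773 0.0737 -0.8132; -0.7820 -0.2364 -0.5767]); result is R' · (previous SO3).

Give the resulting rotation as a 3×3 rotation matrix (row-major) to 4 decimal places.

rotation (matrix) = ((-0.5863, 0.8016, -0.1169), (0.3270, 0.1021, -0.9395), (-0.7412, -0.5890, -0.3220))

source (pnp_recover): camera pose = R=[0.9060 -0.3687 0.2078; 0.3314 0.9234 0.1935; -0.2632 -0.1064 0.9589], t=(0.4700, -0.2500, 5.5900)
after S1 (invert_se3): R=[0.9060 0.3314 -0.2632; -0.3687 0.9234 -0.1064; 0.2078 0.1935 0.9589], t=(1.1283, 0.9991, -5.4092)
after S2 (rot_of_se3): [0.9060 0.3314 -0.2632; -0.3687 0.9234 -0.1064; 0.2078 0.1935 0.9589]
after S3 (compose_so3): [-0.5863 0.8016 -0.1169; 0.3270 0.1021 -0.9395; -0.7412 -0.5890 -0.3220]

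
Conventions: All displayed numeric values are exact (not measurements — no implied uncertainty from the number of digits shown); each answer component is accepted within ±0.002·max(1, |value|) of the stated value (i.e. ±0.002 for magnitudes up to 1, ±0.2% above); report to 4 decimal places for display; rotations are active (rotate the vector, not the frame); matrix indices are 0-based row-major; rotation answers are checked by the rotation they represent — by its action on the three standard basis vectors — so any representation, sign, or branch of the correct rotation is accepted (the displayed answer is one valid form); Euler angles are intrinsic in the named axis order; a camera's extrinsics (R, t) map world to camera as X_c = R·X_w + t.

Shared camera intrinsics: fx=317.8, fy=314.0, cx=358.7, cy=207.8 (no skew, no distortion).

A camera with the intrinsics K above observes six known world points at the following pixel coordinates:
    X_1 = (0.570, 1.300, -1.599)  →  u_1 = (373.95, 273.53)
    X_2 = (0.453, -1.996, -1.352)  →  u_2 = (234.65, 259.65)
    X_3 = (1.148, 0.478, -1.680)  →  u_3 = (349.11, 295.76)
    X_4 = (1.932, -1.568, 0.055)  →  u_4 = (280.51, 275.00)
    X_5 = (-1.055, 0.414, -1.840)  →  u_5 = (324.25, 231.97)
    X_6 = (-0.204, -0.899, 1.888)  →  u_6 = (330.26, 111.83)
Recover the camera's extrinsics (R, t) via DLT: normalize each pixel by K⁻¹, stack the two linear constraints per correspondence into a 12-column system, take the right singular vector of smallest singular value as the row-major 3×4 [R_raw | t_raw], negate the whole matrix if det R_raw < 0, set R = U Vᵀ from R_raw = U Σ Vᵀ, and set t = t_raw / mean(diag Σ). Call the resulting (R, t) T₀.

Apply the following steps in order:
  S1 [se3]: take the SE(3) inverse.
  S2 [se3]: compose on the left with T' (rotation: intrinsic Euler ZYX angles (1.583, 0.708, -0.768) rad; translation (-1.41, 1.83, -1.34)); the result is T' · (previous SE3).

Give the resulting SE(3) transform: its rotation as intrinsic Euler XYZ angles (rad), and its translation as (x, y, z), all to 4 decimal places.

source (pnp_recover): camera pose = R=[0.2808 0.8855 0.3702; 0.6565 0.1042 -0.7471; -0.7001 0.4529 -0.5520], t=(-0.3400, -0.0501, 6.8302)
after S1 (invert_se3): R=[0.2808 0.6565 -0.7001; 0.8855 0.1042 0.4529; 0.3702 -0.7471 -0.5520], t=(4.9103, -2.7869, 3.8590)
after S2 (compose_se3): R=[-0.8939 0.4428 0.0699; -0.0244 0.1076 -0.9939; -0.4476 -0.8901 -0.0853], t=(-2.1691, 8.6156, -0.9538)

rotation (euler_xyz) = (1.6565, 0.0699, -2.6817), translation = (-2.1691, 8.6156, -0.9538)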